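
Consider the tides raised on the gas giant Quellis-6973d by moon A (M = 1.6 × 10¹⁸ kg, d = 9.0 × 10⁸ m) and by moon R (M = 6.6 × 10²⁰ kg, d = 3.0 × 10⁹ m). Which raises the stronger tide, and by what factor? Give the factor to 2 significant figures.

Moon R, by a factor of ≈ 11

Tidal stretch scales as M/d³; compute that for each body.
Moon A: (1.6 × 10¹⁸) / (9.0 × 10⁸)³ = 2.195 × 10⁻⁹
Moon R: (6.6 × 10²⁰) / (3.0 × 10⁹)³ = 2.444 × 10⁻⁸
Ratio (larger/smaller) = 11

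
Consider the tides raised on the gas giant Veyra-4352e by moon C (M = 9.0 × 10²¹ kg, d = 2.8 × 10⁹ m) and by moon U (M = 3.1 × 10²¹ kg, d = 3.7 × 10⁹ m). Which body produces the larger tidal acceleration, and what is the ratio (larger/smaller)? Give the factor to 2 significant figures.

Moon C, by a factor of ≈ 6.7

The tide-raising term goes as M/d³ (the gradient of a 1/d² field).
Moon C: (9.0 × 10²¹) / (2.8 × 10⁹)³ = 4.100 × 10⁻⁷
Moon U: (3.1 × 10²¹) / (3.7 × 10⁹)³ = 6.120 × 10⁻⁸
Ratio (larger/smaller) = 6.7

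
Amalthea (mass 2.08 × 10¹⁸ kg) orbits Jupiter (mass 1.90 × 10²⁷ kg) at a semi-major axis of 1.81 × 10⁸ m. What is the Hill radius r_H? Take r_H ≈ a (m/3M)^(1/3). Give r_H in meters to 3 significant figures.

1.29 × 10⁵ m

r_H ≈ a (m/3M)^(1/3)
    = (1.81 × 10⁸) × (2.08 × 10¹⁸ / (3 × 1.90 × 10²⁷))^(1/3)
    = 1.29 × 10⁵ m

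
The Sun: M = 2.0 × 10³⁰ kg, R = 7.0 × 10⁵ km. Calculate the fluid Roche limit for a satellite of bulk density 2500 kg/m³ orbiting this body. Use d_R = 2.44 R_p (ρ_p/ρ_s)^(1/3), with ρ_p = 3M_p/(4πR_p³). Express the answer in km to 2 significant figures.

1.4 × 10⁶ km

ρ_p = 3M_p/(4πR_p³) = 3 × (2.0 × 10³⁰) / (4π × (7.0 × 10⁸ m)³) = 1400 kg/m³
d_R = 2.44 × 7.0 × 10⁵ km × (1400/2500)^(1/3)
    = 1.4 × 10⁶ km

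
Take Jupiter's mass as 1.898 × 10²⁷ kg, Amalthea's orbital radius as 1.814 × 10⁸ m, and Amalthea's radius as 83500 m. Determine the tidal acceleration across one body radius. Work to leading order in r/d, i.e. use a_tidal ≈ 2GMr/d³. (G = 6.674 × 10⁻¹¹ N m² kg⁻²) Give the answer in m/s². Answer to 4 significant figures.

3.544 × 10⁻³ m/s²

a_tidal = 2GMr/d³
        = 2 × (6.674 × 10⁻¹¹) × (1.898 × 10²⁷) × (83500) / (1.814 × 10⁸)³
        = 3.544 × 10⁻³ m/s²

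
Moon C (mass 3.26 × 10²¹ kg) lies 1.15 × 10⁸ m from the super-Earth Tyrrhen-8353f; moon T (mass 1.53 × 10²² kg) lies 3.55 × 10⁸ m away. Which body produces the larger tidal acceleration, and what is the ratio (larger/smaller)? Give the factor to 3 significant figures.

The tide-raising term goes as M/d³ (the gradient of a 1/d² field).
Moon C: (3.26 × 10²¹) / (1.15 × 10⁸)³ = 2.144 × 10⁻³
Moon T: (1.53 × 10²²) / (3.55 × 10⁸)³ = 3.420 × 10⁻⁴
Ratio (larger/smaller) = 6.27

Moon C, by a factor of ≈ 6.27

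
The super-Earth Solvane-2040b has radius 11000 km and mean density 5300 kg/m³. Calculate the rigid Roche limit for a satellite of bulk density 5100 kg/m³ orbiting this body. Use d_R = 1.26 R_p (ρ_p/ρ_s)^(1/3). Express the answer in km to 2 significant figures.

14000 km

d_R = 1.26 × 11000 km × (5300/5100)^(1/3)
    = 14000 km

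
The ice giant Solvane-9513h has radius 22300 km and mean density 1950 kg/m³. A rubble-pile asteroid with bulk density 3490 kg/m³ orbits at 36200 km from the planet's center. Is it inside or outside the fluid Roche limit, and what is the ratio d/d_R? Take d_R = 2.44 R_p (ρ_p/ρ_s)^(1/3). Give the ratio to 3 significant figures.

d_R = 2.44 × (22300 km) × (1950/3490)^(1/3) = 44820 km
d/d_R = (36200) / (44820) = 0.808
Since d/d_R < 1, the body is inside the Roche limit.

inside; d/d_R ≈ 0.808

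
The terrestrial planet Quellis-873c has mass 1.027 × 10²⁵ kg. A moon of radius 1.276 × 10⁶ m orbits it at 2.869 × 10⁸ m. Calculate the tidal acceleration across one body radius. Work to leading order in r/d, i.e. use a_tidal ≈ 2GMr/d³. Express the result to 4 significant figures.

a_tidal = 2GMr/d³
        = 2 × (6.674 × 10⁻¹¹) × (1.027 × 10²⁵) × (1.276 × 10⁶) / (2.869 × 10⁸)³
        = 7.407 × 10⁻⁵ m/s²

7.407 × 10⁻⁵ m/s²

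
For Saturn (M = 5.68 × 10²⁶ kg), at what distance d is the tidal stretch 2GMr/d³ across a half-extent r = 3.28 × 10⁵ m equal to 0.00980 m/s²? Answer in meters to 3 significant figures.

1.36 × 10⁸ m

2GMr/d³ = a_tidal  ⇒  d = (2GMr / a_tidal)^(1/3)
d = (2 × 6.674×10⁻¹¹ × (5.68 × 10²⁶) × (3.28 × 10⁵) / (0.00980))^(1/3)
  = 1.36 × 10⁸ m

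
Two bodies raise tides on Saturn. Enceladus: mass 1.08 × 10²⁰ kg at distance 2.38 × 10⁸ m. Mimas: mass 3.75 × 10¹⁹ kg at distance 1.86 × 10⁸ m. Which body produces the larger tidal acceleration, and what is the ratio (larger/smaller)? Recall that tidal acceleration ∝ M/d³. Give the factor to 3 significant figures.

Enceladus, by a factor of ≈ 1.37

Compare M/d³ for the two perturbers:
Enceladus: (1.08 × 10²⁰) / (2.38 × 10⁸)³ = 8.011 × 10⁻⁶
Mimas: (3.75 × 10¹⁹) / (1.86 × 10⁸)³ = 5.828 × 10⁻⁶
Ratio (larger/smaller) = 1.37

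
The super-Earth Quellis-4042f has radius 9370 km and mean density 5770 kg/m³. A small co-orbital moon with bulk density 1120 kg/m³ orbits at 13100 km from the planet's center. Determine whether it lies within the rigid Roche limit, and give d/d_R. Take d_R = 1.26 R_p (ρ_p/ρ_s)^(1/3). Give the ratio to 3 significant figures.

d_R = 1.26 × (9370 km) × (5770/1120)^(1/3) = 20390 km
d/d_R = (13100) / (20390) = 0.642
Since d/d_R < 1, the body is inside the Roche limit.

inside; d/d_R ≈ 0.642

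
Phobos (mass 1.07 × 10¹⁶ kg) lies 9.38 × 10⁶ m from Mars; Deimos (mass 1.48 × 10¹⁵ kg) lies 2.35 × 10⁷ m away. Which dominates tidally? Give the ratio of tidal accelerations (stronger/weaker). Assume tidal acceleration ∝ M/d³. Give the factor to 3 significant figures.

Tidal stretch scales as M/d³; compute that for each body.
Phobos: (1.07 × 10¹⁶) / (9.38 × 10⁶)³ = 1.297 × 10⁻⁵
Deimos: (1.48 × 10¹⁵) / (2.35 × 10⁷)³ = 1.140 × 10⁻⁷
Ratio (larger/smaller) = 114

Phobos, by a factor of ≈ 114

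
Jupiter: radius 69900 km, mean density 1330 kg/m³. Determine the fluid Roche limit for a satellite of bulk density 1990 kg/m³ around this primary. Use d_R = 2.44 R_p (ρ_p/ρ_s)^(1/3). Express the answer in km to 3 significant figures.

d_R = 2.44 × 69900 km × (1330/1990)^(1/3)
    = 1.49 × 10⁵ km

1.49 × 10⁵ km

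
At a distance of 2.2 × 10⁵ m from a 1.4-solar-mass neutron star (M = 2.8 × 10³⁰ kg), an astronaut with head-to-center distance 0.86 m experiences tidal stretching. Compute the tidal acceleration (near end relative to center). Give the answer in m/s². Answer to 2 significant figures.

Δg = 2GMr/d³
   = 2 × (6.674 × 10⁻¹¹) × (2.8 × 10³⁰) × (0.86) / (2.2 × 10⁵)³
   = 3.0 × 10⁴ m/s²

3.0 × 10⁴ m/s²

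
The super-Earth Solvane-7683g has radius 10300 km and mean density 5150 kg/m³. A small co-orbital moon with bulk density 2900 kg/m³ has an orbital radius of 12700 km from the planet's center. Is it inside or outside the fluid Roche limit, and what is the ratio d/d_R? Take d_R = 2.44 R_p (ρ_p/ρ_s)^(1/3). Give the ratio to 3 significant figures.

d_R = 2.44 × (10300 km) × (5150/2900)^(1/3) = 30430 km
d/d_R = (12700) / (30430) = 0.417
Since d/d_R < 1, the body is inside the Roche limit.

inside; d/d_R ≈ 0.417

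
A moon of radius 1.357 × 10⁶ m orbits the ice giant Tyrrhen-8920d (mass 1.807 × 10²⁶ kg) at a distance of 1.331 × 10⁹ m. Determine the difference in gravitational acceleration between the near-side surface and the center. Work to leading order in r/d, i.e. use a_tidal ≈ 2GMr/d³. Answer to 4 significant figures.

1.388 × 10⁻⁵ m/s²

The tidal stretch is the gradient of GM/d² times the body's extent r, hence the 1/d³ dependence.
Δa = 2GMr/d³
   = 2 × (6.674 × 10⁻¹¹) × (1.807 × 10²⁶) × (1.357 × 10⁶) / (1.331 × 10⁹)³
   = 1.388 × 10⁻⁵ m/s²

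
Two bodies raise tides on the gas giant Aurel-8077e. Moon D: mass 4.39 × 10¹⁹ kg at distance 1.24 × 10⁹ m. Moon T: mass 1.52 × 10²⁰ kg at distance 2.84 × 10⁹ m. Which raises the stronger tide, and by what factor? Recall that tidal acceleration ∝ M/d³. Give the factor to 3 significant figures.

Moon D, by a factor of ≈ 3.47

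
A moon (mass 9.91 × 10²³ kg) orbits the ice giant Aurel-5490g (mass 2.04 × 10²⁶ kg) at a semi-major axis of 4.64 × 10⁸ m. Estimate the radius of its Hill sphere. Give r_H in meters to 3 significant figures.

r_H ≈ a (m/3M)^(1/3)
    = (4.64 × 10⁸) × (9.91 × 10²³ / (3 × 2.04 × 10²⁶))^(1/3)
    = 5.45 × 10⁷ m

5.45 × 10⁷ m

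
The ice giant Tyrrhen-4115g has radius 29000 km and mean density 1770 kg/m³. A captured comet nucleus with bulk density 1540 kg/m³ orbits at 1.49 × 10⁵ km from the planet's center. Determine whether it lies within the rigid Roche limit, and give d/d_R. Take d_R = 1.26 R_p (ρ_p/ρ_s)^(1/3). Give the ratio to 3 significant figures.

outside; d/d_R ≈ 3.89

d_R = 1.26 × (29000 km) × (1770/1540)^(1/3) = 38280 km
d/d_R = (1.49 × 10⁵) / (38280) = 3.89
Since d/d_R > 1, the body is outside the Roche limit.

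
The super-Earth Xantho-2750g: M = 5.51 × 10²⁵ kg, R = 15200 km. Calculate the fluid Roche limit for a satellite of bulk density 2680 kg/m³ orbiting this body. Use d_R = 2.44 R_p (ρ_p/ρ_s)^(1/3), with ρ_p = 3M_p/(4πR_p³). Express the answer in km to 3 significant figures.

41500 km

ρ_p = 3M_p/(4πR_p³) = 3 × (5.51 × 10²⁵) / (4π × (1.52 × 10⁷ m)³) = 3750 kg/m³
d_R = 2.44 × 15200 km × (3750/2680)^(1/3)
    = 41500 km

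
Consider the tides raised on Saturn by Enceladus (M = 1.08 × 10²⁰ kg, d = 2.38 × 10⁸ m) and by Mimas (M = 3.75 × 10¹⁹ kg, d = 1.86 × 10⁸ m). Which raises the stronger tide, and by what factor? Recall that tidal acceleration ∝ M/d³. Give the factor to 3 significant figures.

Tidal acceleration ∝ M/d³, so compare M/d³ for each.
Enceladus: (1.08 × 10²⁰) / (2.38 × 10⁸)³ = 8.011 × 10⁻⁶
Mimas: (3.75 × 10¹⁹) / (1.86 × 10⁸)³ = 5.828 × 10⁻⁶
Ratio (larger/smaller) = 1.37

Enceladus, by a factor of ≈ 1.37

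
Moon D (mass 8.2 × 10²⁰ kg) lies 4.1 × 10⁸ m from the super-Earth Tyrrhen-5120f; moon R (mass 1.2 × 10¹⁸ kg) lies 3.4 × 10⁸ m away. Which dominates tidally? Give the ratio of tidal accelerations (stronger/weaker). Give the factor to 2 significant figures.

Moon D, by a factor of ≈ 390

The tide-raising term goes as M/d³ (the gradient of a 1/d² field).
Moon D: (8.2 × 10²⁰) / (4.1 × 10⁸)³ = 1.190 × 10⁻⁵
Moon R: (1.2 × 10¹⁸) / (3.4 × 10⁸)³ = 3.053 × 10⁻⁸
Ratio (larger/smaller) = 390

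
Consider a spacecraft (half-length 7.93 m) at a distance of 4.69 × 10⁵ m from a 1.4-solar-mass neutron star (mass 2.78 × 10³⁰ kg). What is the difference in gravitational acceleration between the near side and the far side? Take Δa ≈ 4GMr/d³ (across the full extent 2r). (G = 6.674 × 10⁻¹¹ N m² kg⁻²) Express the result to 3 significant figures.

5.70 × 10⁴ m/s²

Δa = 4GMr/d³
   = 4 × (6.674 × 10⁻¹¹) × (2.78 × 10³⁰) × (7.93) / (4.69 × 10⁵)³
   = 5.70 × 10⁴ m/s²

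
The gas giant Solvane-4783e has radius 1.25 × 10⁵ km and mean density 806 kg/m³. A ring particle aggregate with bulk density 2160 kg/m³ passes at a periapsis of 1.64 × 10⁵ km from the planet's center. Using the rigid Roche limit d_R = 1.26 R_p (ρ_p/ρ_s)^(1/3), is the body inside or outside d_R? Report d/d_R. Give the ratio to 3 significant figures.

outside; d/d_R ≈ 1.45

d_R = 1.26 × (1.25 × 10⁵ km) × (806/2160)^(1/3) = 1.134 × 10⁵ km
d/d_R = (1.64 × 10⁵) / (1.134 × 10⁵) = 1.45
Since d/d_R > 1, the body is outside the Roche limit.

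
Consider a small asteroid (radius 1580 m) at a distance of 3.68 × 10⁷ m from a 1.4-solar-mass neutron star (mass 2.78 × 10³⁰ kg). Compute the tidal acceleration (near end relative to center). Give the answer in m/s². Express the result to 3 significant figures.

1.18 × 10¹ m/s²

Δa = 2GMr/d³
   = 2 × (6.674 × 10⁻¹¹) × (2.78 × 10³⁰) × (1580) / (3.68 × 10⁷)³
   = 1.18 × 10¹ m/s²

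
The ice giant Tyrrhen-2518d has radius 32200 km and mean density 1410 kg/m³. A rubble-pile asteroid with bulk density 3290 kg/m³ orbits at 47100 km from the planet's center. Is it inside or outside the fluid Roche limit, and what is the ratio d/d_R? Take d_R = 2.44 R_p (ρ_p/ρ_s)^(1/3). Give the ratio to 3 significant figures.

d_R = 2.44 × (32200 km) × (1410/3290)^(1/3) = 59240 km
d/d_R = (47100) / (59240) = 0.795
Since d/d_R < 1, the body is inside the Roche limit.

inside; d/d_R ≈ 0.795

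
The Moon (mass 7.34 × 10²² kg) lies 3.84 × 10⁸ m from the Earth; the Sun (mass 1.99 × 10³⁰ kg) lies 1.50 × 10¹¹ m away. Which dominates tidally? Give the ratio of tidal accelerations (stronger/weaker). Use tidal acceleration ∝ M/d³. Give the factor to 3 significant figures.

Tidal acceleration ∝ M/d³, so compare M/d³ for each.
The Moon: (7.34 × 10²²) / (3.84 × 10⁸)³ = 1.296 × 10⁻³
The Sun: (1.99 × 10³⁰) / (1.50 × 10¹¹)³ = 5.896 × 10⁻⁴
Ratio (larger/smaller) = 2.20

The Moon, by a factor of ≈ 2.20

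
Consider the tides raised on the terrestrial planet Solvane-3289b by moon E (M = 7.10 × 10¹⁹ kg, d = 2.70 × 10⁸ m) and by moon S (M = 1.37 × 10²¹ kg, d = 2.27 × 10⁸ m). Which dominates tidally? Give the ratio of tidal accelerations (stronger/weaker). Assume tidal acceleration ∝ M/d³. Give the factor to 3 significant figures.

Moon S, by a factor of ≈ 32.5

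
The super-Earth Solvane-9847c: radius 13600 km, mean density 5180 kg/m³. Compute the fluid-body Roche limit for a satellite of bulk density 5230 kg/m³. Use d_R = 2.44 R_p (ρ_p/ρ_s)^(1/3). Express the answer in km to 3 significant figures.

33100 km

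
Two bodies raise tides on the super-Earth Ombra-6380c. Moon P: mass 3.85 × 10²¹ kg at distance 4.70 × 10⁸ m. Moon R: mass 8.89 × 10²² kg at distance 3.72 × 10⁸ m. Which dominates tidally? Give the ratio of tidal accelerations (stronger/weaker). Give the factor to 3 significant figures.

Moon R, by a factor of ≈ 46.6

Compare M/d³ for the two perturbers:
Moon P: (3.85 × 10²¹) / (4.70 × 10⁸)³ = 3.708 × 10⁻⁵
Moon R: (8.89 × 10²²) / (3.72 × 10⁸)³ = 1.727 × 10⁻³
Ratio (larger/smaller) = 46.6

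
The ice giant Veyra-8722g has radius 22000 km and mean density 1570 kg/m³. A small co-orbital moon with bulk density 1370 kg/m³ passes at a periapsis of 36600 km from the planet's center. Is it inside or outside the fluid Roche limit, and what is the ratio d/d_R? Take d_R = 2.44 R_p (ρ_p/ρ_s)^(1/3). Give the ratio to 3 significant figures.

d_R = 2.44 × (22000 km) × (1570/1370)^(1/3) = 56170 km
d/d_R = (36600) / (56170) = 0.652
Since d/d_R < 1, the body is inside the Roche limit.

inside; d/d_R ≈ 0.652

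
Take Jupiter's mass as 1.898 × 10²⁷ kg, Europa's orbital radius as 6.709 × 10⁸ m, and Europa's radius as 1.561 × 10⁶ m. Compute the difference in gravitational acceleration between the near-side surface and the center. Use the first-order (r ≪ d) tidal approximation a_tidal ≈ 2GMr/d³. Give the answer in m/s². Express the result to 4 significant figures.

Δa = 2GMr/d³
   = 2 × (6.674 × 10⁻¹¹) × (1.898 × 10²⁷) × (1.561 × 10⁶) / (6.709 × 10⁸)³
   = 1.310 × 10⁻³ m/s²

1.310 × 10⁻³ m/s²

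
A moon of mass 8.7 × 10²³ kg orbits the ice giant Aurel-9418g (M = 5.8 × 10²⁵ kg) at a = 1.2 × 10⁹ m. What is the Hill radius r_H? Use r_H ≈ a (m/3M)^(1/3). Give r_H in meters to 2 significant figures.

2.1 × 10⁸ m

r_H ≈ a (m/3M)^(1/3)
    = (1.2 × 10⁹) × (8.7 × 10²³ / (3 × 5.8 × 10²⁵))^(1/3)
    = 2.1 × 10⁸ m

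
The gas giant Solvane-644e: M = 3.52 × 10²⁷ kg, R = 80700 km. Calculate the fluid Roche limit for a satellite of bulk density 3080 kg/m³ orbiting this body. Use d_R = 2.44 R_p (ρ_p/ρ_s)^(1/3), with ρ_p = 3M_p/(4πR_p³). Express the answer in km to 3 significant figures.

1.58 × 10⁵ km

ρ_p = 3M_p/(4πR_p³) = 3 × (3.52 × 10²⁷) / (4π × (8.07 × 10⁷ m)³) = 1600 kg/m³
d_R = 2.44 × 80700 km × (1600/3080)^(1/3)
    = 1.58 × 10⁵ km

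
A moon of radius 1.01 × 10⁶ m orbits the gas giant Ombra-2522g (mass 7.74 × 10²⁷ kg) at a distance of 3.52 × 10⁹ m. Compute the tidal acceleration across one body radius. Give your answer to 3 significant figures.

2.39 × 10⁻⁵ m/s²

Since r ≪ d, expand the inverse-square field across one radius to get the leading 2GMr/d³ term.
Δg = 2GMr/d³
   = 2 × (6.674 × 10⁻¹¹) × (7.74 × 10²⁷) × (1.01 × 10⁶) / (3.52 × 10⁹)³
   = 2.39 × 10⁻⁵ m/s²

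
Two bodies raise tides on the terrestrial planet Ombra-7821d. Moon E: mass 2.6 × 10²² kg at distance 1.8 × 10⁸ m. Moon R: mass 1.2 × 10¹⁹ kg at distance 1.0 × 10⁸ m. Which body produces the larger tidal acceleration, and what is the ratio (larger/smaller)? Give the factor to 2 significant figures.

Moon E, by a factor of ≈ 370

Tidal stretch scales as M/d³; compute that for each body.
Moon E: (2.6 × 10²²) / (1.8 × 10⁸)³ = 4.458 × 10⁻³
Moon R: (1.2 × 10¹⁹) / (1.0 × 10⁸)³ = 1.200 × 10⁻⁵
Ratio (larger/smaller) = 370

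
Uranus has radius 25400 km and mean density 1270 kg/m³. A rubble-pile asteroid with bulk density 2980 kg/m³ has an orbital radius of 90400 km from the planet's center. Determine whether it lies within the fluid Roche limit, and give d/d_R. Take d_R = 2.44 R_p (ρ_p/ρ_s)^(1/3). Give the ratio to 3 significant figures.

outside; d/d_R ≈ 1.94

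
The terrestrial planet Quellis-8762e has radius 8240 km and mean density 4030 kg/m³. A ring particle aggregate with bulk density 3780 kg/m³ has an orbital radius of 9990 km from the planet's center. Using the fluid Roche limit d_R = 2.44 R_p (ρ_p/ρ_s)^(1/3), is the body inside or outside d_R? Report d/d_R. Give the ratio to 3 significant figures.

d_R = 2.44 × (8240 km) × (4030/3780)^(1/3) = 20540 km
d/d_R = (9990) / (20540) = 0.486
Since d/d_R < 1, the body is inside the Roche limit.

inside; d/d_R ≈ 0.486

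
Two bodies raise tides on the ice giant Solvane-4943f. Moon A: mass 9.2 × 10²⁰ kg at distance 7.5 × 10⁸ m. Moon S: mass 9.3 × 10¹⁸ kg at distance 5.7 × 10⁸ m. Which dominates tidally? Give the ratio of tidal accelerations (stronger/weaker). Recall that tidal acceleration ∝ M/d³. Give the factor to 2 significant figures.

Compare M/d³ for the two perturbers:
Moon A: (9.2 × 10²⁰) / (7.5 × 10⁸)³ = 2.181 × 10⁻⁶
Moon S: (9.3 × 10¹⁸) / (5.7 × 10⁸)³ = 5.022 × 10⁻⁸
Ratio (larger/smaller) = 43

Moon A, by a factor of ≈ 43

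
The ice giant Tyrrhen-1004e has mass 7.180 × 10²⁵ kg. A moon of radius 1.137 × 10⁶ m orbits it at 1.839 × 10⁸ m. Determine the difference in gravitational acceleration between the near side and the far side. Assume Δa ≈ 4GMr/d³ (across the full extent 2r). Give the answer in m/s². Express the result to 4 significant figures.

3.504 × 10⁻³ m/s²

Δg = 4GMr/d³
   = 4 × (6.674 × 10⁻¹¹) × (7.180 × 10²⁵) × (1.137 × 10⁶) / (1.839 × 10⁸)³
   = 3.504 × 10⁻³ m/s²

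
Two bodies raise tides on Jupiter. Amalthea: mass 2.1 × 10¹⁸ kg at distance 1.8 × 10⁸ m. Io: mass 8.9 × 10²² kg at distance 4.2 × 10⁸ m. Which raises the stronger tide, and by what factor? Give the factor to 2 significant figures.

Io, by a factor of ≈ 3300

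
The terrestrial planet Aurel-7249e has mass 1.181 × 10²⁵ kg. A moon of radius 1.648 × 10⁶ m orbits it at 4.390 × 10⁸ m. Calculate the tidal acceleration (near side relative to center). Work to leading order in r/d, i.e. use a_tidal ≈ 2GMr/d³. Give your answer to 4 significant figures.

3.071 × 10⁻⁵ m/s²

Δg = 2GMr/d³
   = 2 × (6.674 × 10⁻¹¹) × (1.181 × 10²⁵) × (1.648 × 10⁶) / (4.390 × 10⁸)³
   = 3.071 × 10⁻⁵ m/s²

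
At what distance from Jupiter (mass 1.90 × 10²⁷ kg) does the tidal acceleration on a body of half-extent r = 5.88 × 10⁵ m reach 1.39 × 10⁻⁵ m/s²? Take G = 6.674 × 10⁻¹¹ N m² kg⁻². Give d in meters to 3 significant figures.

2GMr/d³ = a_tidal  ⇒  d = (2GMr / a_tidal)^(1/3)
d = (2 × 6.674×10⁻¹¹ × (1.90 × 10²⁷) × (5.88 × 10⁵) / (1.39 × 10⁻⁵))^(1/3)
  = 2.21 × 10⁹ m

2.21 × 10⁹ m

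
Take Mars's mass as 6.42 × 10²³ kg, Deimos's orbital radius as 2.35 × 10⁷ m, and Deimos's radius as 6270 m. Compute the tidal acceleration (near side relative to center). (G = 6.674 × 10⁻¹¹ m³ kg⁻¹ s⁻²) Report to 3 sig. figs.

4.14 × 10⁻⁵ m/s²

a_tidal = 2GMr/d³
        = 2 × (6.674 × 10⁻¹¹) × (6.42 × 10²³) × (6270) / (2.35 × 10⁷)³
        = 4.14 × 10⁻⁵ m/s²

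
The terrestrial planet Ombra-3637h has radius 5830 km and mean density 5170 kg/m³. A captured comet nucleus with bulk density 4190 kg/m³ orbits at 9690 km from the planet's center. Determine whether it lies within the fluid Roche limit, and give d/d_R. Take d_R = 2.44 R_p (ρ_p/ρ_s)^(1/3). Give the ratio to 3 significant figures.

inside; d/d_R ≈ 0.635

d_R = 2.44 × (5830 km) × (5170/4190)^(1/3) = 15260 km
d/d_R = (9690) / (15260) = 0.635
Since d/d_R < 1, the body is inside the Roche limit.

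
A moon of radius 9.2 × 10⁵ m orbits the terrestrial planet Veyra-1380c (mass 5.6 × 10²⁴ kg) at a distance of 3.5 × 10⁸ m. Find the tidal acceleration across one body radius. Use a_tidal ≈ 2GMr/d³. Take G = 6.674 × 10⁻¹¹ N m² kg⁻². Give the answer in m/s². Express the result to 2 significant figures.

1.6 × 10⁻⁵ m/s²

Differencing GM/(d−r)² and GM/d² to first order in r/d gives 2GMr/d³.
Δa = 2GMr/d³
   = 2 × (6.674 × 10⁻¹¹) × (5.6 × 10²⁴) × (9.2 × 10⁵) / (3.5 × 10⁸)³
   = 1.6 × 10⁻⁵ m/s²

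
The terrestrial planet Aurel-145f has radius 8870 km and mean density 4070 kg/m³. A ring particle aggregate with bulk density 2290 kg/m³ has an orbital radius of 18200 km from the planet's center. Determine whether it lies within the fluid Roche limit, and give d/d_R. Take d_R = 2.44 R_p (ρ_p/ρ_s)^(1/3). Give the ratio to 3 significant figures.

inside; d/d_R ≈ 0.694

d_R = 2.44 × (8870 km) × (4070/2290)^(1/3) = 26220 km
d/d_R = (18200) / (26220) = 0.694
Since d/d_R < 1, the body is inside the Roche limit.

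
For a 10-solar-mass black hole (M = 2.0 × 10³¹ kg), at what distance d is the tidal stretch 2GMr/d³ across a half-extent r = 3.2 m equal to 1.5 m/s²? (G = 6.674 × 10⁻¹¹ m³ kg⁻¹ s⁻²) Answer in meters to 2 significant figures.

2GMr/d³ = a_tidal  ⇒  d = (2GMr / a_tidal)^(1/3)
d = (2 × 6.674×10⁻¹¹ × (2.0 × 10³¹) × (3.2) / (1.5))^(1/3)
  = 1.8 × 10⁷ m

1.8 × 10⁷ m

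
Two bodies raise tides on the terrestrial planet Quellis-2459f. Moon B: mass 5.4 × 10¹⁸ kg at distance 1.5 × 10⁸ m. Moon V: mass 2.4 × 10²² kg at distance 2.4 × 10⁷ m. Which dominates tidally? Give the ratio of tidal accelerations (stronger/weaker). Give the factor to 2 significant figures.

Moon V, by a factor of ≈ 1.1 × 10⁶

Tidal acceleration ∝ M/d³, so compare M/d³ for each.
Moon B: (5.4 × 10¹⁸) / (1.5 × 10⁸)³ = 1.600 × 10⁻⁶
Moon V: (2.4 × 10²²) / (2.4 × 10⁷)³ = 1.736
Ratio (larger/smaller) = 1.1 × 10⁶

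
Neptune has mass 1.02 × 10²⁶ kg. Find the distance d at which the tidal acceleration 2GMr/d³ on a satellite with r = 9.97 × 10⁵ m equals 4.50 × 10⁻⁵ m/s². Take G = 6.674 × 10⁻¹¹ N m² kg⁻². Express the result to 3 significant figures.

2GMr/d³ = a_tidal  ⇒  d = (2GMr / a_tidal)^(1/3)
d = (2 × 6.674×10⁻¹¹ × (1.02 × 10²⁶) × (9.97 × 10⁵) / (4.50 × 10⁻⁵))^(1/3)
  = 6.71 × 10⁸ m

6.71 × 10⁸ m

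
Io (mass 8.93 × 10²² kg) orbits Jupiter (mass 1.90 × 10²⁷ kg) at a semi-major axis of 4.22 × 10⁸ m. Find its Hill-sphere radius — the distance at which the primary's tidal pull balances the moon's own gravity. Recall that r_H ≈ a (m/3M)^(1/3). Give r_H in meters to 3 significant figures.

1.06 × 10⁷ m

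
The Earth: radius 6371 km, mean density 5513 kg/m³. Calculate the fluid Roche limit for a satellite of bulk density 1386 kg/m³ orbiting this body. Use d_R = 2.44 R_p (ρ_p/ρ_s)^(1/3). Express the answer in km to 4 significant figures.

24630 km

d_R = 2.44 × 6371 km × (5513/1386)^(1/3)
    = 24630 km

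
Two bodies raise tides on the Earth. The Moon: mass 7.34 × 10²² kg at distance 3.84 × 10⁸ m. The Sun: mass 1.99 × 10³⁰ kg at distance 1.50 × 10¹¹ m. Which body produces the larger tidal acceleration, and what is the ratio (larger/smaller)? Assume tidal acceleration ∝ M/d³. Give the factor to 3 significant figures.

Compare M/d³ for the two perturbers:
The Moon: (7.34 × 10²²) / (3.84 × 10⁸)³ = 1.296 × 10⁻³
The Sun: (1.99 × 10³⁰) / (1.50 × 10¹¹)³ = 5.896 × 10⁻⁴
Ratio (larger/smaller) = 2.20

The Moon, by a factor of ≈ 2.20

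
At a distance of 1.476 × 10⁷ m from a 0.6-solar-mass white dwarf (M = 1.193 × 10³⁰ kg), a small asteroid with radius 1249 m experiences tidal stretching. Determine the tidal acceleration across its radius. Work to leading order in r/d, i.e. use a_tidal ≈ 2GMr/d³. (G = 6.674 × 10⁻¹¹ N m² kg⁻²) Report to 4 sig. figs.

Δa = 2GMr/d³
   = 2 × (6.674 × 10⁻¹¹) × (1.193 × 10³⁰) × (1249) / (1.476 × 10⁷)³
   = 6.185 × 10¹ m/s²

6.185 × 10¹ m/s²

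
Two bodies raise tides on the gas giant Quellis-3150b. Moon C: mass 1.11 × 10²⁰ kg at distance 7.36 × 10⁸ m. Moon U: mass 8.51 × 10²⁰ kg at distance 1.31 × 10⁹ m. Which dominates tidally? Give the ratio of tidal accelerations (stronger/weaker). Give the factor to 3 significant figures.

Tidal acceleration ∝ M/d³, so compare M/d³ for each.
Moon C: (1.11 × 10²⁰) / (7.36 × 10⁸)³ = 2.784 × 10⁻⁷
Moon U: (8.51 × 10²⁰) / (1.31 × 10⁹)³ = 3.785 × 10⁻⁷
Ratio (larger/smaller) = 1.36

Moon U, by a factor of ≈ 1.36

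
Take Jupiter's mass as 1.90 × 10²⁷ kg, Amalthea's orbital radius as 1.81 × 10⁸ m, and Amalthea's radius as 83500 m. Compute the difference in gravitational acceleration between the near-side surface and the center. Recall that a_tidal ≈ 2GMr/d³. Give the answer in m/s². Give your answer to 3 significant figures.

3.57 × 10⁻³ m/s²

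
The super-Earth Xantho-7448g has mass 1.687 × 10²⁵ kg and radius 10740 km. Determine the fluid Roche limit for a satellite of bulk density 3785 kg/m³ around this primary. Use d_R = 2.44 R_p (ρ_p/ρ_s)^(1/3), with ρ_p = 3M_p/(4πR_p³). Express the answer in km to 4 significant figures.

24910 km

ρ_p = 3M_p/(4πR_p³) = 3 × (1.687 × 10²⁵) / (4π × (1.074 × 10⁷ m)³) = 3251 kg/m³
d_R = 2.44 × 10740 km × (3251/3785)^(1/3)
    = 24910 km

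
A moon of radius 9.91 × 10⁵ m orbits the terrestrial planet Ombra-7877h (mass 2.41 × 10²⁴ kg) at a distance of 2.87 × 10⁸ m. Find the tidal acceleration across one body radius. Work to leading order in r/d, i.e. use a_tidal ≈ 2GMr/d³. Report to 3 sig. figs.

Δg = 2GMr/d³
   = 2 × (6.674 × 10⁻¹¹) × (2.41 × 10²⁴) × (9.91 × 10⁵) / (2.87 × 10⁸)³
   = 1.35 × 10⁻⁵ m/s²

1.35 × 10⁻⁵ m/s²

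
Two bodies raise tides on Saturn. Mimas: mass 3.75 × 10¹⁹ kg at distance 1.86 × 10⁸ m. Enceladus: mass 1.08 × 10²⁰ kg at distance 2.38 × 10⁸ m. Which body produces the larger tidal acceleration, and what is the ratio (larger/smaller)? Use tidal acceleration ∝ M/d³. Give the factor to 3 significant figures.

Enceladus, by a factor of ≈ 1.37

The tide-raising term goes as M/d³ (the gradient of a 1/d² field).
Mimas: (3.75 × 10¹⁹) / (1.86 × 10⁸)³ = 5.828 × 10⁻⁶
Enceladus: (1.08 × 10²⁰) / (2.38 × 10⁸)³ = 8.011 × 10⁻⁶
Ratio (larger/smaller) = 1.37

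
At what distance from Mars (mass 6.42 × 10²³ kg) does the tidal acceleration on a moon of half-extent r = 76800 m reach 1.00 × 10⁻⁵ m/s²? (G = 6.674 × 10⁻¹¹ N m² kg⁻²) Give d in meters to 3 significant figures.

8.70 × 10⁷ m

2GMr/d³ = a_tidal  ⇒  d = (2GMr / a_tidal)^(1/3)
d = (2 × 6.674×10⁻¹¹ × (6.42 × 10²³) × (76800) / (1.00 × 10⁻⁵))^(1/3)
  = 8.70 × 10⁷ m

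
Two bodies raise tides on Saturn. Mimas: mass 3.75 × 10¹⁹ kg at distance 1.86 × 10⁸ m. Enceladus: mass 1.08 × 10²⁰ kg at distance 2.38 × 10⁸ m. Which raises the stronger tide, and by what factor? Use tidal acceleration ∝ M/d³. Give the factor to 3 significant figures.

The tide-raising term goes as M/d³ (the gradient of a 1/d² field).
Mimas: (3.75 × 10¹⁹) / (1.86 × 10⁸)³ = 5.828 × 10⁻⁶
Enceladus: (1.08 × 10²⁰) / (2.38 × 10⁸)³ = 8.011 × 10⁻⁶
Ratio (larger/smaller) = 1.37

Enceladus, by a factor of ≈ 1.37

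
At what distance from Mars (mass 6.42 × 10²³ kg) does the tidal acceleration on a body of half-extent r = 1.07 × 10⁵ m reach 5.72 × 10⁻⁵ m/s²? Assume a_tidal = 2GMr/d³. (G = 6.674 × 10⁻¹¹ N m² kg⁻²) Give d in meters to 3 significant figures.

5.43 × 10⁷ m

2GMr/d³ = a_tidal  ⇒  d = (2GMr / a_tidal)^(1/3)
d = (2 × 6.674×10⁻¹¹ × (6.42 × 10²³) × (1.07 × 10⁵) / (5.72 × 10⁻⁵))^(1/3)
  = 5.43 × 10⁷ m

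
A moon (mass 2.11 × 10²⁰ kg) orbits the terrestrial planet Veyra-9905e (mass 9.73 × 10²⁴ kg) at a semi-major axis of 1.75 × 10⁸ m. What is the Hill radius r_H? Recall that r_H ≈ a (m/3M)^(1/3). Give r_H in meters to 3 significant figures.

3.38 × 10⁶ m

r_H ≈ a (m/3M)^(1/3)
    = (1.75 × 10⁸) × (2.11 × 10²⁰ / (3 × 9.73 × 10²⁴))^(1/3)
    = 3.38 × 10⁶ m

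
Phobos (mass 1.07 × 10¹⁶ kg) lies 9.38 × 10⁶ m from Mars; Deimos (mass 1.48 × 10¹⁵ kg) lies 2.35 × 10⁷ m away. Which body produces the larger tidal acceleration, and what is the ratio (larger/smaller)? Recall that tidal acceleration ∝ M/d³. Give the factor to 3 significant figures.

Compare M/d³ for the two perturbers:
Phobos: (1.07 × 10¹⁶) / (9.38 × 10⁶)³ = 1.297 × 10⁻⁵
Deimos: (1.48 × 10¹⁵) / (2.35 × 10⁷)³ = 1.140 × 10⁻⁷
Ratio (larger/smaller) = 114

Phobos, by a factor of ≈ 114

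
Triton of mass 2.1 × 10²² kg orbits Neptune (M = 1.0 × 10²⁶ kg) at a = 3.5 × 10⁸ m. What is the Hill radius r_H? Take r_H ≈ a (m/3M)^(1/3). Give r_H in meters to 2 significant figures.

1.4 × 10⁷ m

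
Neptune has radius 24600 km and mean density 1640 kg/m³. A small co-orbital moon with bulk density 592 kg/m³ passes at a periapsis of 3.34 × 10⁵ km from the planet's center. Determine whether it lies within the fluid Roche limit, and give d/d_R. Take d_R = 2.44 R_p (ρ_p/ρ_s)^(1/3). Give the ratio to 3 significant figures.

outside; d/d_R ≈ 3.96

d_R = 2.44 × (24600 km) × (1640/592)^(1/3) = 84300 km
d/d_R = (3.34 × 10⁵) / (84300) = 3.96
Since d/d_R > 1, the body is outside the Roche limit.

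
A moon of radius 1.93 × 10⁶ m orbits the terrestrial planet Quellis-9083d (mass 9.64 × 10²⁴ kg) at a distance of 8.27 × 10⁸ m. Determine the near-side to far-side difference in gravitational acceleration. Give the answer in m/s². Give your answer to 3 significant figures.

8.78 × 10⁻⁶ m/s²

Near-to-far spans 2r, so the tidal difference is twice the near-to-center value: 4GMr/d³.
Δg = 4GMr/d³
   = 4 × (6.674 × 10⁻¹¹) × (9.64 × 10²⁴) × (1.93 × 10⁶) / (8.27 × 10⁸)³
   = 8.78 × 10⁻⁶ m/s²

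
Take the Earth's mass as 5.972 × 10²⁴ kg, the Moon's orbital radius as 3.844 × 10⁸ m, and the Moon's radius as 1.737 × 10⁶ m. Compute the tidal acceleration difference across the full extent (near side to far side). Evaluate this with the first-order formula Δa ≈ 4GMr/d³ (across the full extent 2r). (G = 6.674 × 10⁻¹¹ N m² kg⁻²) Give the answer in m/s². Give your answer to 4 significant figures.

Δg = 4GMr/d³
   = 4 × (6.674 × 10⁻¹¹) × (5.972 × 10²⁴) × (1.737 × 10⁶) / (3.844 × 10⁸)³
   = 4.875 × 10⁻⁵ m/s²

4.875 × 10⁻⁵ m/s²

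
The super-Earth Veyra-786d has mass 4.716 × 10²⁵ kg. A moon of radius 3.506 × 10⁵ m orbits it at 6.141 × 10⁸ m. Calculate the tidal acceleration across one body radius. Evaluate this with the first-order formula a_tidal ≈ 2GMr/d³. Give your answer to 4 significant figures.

Δa = 2GMr/d³
   = 2 × (6.674 × 10⁻¹¹) × (4.716 × 10²⁵) × (3.506 × 10⁵) / (6.141 × 10⁸)³
   = 9.530 × 10⁻⁶ m/s²

9.530 × 10⁻⁶ m/s²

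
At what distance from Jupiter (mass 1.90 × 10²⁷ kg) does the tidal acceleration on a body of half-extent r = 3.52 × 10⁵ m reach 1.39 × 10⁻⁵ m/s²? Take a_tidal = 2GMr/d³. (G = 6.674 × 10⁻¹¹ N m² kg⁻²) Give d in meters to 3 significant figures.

1.86 × 10⁹ m

2GMr/d³ = a_tidal  ⇒  d = (2GMr / a_tidal)^(1/3)
d = (2 × 6.674×10⁻¹¹ × (1.90 × 10²⁷) × (3.52 × 10⁵) / (1.39 × 10⁻⁵))^(1/3)
  = 1.86 × 10⁹ m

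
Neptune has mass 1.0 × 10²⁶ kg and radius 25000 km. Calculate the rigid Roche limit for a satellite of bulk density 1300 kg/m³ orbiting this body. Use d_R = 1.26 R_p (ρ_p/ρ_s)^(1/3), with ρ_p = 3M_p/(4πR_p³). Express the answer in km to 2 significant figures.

ρ_p = 3M_p/(4πR_p³) = 3 × (1.0 × 10²⁶) / (4π × (2.5 × 10⁷ m)³) = 1500 kg/m³
d_R = 1.26 × 25000 km × (1500/1300)^(1/3)
    = 33000 km

33000 km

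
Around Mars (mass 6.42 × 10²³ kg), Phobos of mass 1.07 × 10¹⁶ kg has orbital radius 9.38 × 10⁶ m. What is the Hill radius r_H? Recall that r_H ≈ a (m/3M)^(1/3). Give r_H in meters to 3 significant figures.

1.66 × 10⁴ m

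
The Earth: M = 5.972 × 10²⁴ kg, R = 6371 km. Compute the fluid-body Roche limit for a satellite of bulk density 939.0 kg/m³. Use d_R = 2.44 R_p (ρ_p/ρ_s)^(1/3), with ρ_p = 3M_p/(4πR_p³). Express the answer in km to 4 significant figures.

ρ_p = 3M_p/(4πR_p³) = 3 × (5.972 × 10²⁴) / (4π × (6.371 × 10⁶ m)³) = 5513 kg/m³
d_R = 2.44 × 6371 km × (5513/939.0)^(1/3)
    = 28040 km

28040 km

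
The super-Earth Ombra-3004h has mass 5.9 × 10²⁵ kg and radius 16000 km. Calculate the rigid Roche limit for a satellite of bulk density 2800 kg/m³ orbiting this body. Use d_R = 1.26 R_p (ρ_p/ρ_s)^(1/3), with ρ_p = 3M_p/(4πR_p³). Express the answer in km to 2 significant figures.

22000 km

ρ_p = 3M_p/(4πR_p³) = 3 × (5.9 × 10²⁵) / (4π × (1.6 × 10⁷ m)³) = 3400 kg/m³
d_R = 1.26 × 16000 km × (3400/2800)^(1/3)
    = 22000 km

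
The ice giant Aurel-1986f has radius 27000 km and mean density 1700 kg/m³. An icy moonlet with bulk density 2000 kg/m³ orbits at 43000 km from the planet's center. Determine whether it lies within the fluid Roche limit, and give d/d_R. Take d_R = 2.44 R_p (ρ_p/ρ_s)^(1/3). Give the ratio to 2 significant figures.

inside; d/d_R ≈ 0.69

d_R = 2.44 × (27000 km) × (1700/2000)^(1/3) = 62410 km
d/d_R = (43000) / (62410) = 0.69
Since d/d_R < 1, the body is inside the Roche limit.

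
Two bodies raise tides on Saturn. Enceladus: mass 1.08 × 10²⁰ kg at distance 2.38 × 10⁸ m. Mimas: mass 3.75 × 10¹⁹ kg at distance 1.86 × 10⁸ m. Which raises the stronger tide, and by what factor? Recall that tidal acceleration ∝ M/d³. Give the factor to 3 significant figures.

Tidal stretch scales as M/d³; compute that for each body.
Enceladus: (1.08 × 10²⁰) / (2.38 × 10⁸)³ = 8.011 × 10⁻⁶
Mimas: (3.75 × 10¹⁹) / (1.86 × 10⁸)³ = 5.828 × 10⁻⁶
Ratio (larger/smaller) = 1.37

Enceladus, by a factor of ≈ 1.37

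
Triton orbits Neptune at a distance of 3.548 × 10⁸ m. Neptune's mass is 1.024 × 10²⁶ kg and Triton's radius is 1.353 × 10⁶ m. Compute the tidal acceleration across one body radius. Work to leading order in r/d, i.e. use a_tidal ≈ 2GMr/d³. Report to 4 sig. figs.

Δg = 2GMr/d³
   = 2 × (6.674 × 10⁻¹¹) × (1.024 × 10²⁶) × (1.353 × 10⁶) / (3.548 × 10⁸)³
   = 4.141 × 10⁻⁴ m/s²

4.141 × 10⁻⁴ m/s²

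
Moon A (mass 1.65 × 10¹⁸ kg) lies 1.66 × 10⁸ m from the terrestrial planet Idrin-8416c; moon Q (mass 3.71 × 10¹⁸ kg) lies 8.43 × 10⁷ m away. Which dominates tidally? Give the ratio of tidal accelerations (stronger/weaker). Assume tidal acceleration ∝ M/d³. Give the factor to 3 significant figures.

Tidal acceleration ∝ M/d³, so compare M/d³ for each.
Moon A: (1.65 × 10¹⁸) / (1.66 × 10⁸)³ = 3.607 × 10⁻⁷
Moon Q: (3.71 × 10¹⁸) / (8.43 × 10⁷)³ = 6.193 × 10⁻⁶
Ratio (larger/smaller) = 17.2

Moon Q, by a factor of ≈ 17.2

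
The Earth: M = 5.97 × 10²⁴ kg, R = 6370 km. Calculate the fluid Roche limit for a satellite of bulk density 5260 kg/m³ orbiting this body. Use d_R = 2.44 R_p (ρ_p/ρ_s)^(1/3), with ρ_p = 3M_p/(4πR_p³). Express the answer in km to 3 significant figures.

ρ_p = 3M_p/(4πR_p³) = 3 × (5.97 × 10²⁴) / (4π × (6.37 × 10⁶ m)³) = 5510 kg/m³
d_R = 2.44 × 6370 km × (5510/5260)^(1/3)
    = 15800 km

15800 km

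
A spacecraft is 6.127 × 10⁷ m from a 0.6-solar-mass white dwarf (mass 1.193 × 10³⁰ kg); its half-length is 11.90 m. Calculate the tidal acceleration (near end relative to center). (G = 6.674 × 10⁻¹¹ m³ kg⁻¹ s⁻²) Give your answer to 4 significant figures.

8.239 × 10⁻³ m/s²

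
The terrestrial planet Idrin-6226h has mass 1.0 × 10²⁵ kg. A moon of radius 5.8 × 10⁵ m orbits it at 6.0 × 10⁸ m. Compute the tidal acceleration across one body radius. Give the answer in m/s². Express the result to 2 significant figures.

3.6 × 10⁻⁶ m/s²

Δg = 2GMr/d³
   = 2 × (6.674 × 10⁻¹¹) × (1.0 × 10²⁵) × (5.8 × 10⁵) / (6.0 × 10⁸)³
   = 3.6 × 10⁻⁶ m/s²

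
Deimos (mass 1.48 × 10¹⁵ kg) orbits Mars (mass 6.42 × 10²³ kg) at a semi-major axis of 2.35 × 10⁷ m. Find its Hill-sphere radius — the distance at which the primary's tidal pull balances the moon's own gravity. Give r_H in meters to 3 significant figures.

r_H ≈ a (m/3M)^(1/3)
    = (2.35 × 10⁷) × (1.48 × 10¹⁵ / (3 × 6.42 × 10²³))^(1/3)
    = 2.15 × 10⁴ m

2.15 × 10⁴ m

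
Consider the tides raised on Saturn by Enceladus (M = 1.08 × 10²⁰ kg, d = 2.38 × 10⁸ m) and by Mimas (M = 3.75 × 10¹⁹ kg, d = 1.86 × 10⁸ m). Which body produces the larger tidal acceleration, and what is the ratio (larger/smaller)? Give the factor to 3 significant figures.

Enceladus, by a factor of ≈ 1.37

The tide-raising term goes as M/d³ (the gradient of a 1/d² field).
Enceladus: (1.08 × 10²⁰) / (2.38 × 10⁸)³ = 8.011 × 10⁻⁶
Mimas: (3.75 × 10¹⁹) / (1.86 × 10⁸)³ = 5.828 × 10⁻⁶
Ratio (larger/smaller) = 1.37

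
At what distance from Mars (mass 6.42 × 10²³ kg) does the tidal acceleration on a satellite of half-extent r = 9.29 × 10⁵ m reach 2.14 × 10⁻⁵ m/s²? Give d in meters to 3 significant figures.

2GMr/d³ = a_tidal  ⇒  d = (2GMr / a_tidal)^(1/3)
d = (2 × 6.674×10⁻¹¹ × (6.42 × 10²³) × (9.29 × 10⁵) / (2.14 × 10⁻⁵))^(1/3)
  = 1.55 × 10⁸ m

1.55 × 10⁸ m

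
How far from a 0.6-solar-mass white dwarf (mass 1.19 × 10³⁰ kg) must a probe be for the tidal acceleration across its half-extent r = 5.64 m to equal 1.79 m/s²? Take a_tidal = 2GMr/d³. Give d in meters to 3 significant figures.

7.94 × 10⁶ m

2GMr/d³ = a_tidal  ⇒  d = (2GMr / a_tidal)^(1/3)
d = (2 × 6.674×10⁻¹¹ × (1.19 × 10³⁰) × (5.64) / (1.79))^(1/3)
  = 7.94 × 10⁶ m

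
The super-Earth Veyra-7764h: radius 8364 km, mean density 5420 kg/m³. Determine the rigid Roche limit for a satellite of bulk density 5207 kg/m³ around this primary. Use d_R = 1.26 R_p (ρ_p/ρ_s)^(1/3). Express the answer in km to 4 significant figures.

d_R = 1.26 × 8364 km × (5420/5207)^(1/3)
    = 10680 km

10680 km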